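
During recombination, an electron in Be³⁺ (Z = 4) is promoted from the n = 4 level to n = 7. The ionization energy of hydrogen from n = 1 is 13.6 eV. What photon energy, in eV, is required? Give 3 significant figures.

9.16 eV

The Bohr energies scale as Z², so for Z = 4: E_n = −217.6/n² eV.
E_7 = −217.6/49 = −4.441 eV and E_4 = −217.6/16 = −13.60 eV.
The photon energy is |E_7 − E_4| = 9.16 eV.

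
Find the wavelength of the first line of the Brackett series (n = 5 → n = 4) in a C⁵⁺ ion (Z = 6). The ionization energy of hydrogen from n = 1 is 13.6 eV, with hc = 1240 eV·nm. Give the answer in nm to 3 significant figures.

113 nm

The Brackett series terminates on n_f = 4; the first line has n_i = 4+1 = 5.
ΔE = 489.6 × (1/4² − 1/5²) = 11.02 eV.
λ = 1240 / 11.02 = 113 nm.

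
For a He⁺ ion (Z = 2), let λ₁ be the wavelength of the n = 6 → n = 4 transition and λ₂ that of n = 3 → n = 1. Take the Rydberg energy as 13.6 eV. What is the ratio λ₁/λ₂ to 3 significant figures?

λ ∝ 1/ΔE ∝ 1/(1/n_f² − 1/n_i²), and the Z² and hc factors cancel in the ratio.
λ₁/λ₂ = (1/1² − 1/3²)/(1/4² − 1/6²) = 0.8889/0.03472 = 25.6.

25.6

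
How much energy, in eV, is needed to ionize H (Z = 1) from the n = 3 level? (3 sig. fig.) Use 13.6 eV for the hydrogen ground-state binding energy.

1.51 eV

E_3 = −13.60/9 = −1.51 eV, so ionization (to E = 0) requires 1.51 eV.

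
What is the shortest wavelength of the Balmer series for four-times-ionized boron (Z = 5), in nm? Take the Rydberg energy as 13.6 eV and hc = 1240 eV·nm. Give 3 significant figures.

14.6 nm

The Balmer series has lower level n_f = 2; the series limit corresponds to n_i → ∞.
ΔE_max = 13.6 × 25 / 2² = 85.00 eV.
λ_min = 1240 / 85.00 = 14.6 nm.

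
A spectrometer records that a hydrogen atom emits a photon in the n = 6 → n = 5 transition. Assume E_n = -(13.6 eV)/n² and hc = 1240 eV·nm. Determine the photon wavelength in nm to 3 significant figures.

7460 nm

ΔE = 13.60 × (1/5² − 1/6²) = 13.60 × 0.01222 = 0.1662 eV.
λ = hc/ΔE = 1240 / 0.1662 = 7460 nm.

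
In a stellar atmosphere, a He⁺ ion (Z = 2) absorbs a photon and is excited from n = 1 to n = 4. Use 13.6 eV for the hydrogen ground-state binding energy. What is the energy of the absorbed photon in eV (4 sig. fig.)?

The Bohr energies scale as Z², so for Z = 2: E_n = −54.40/n² eV.
E_4 = −54.40/16 = −3.400 eV and E_1 = −54.40/1 = −54.40 eV.
The photon energy is |E_4 − E_1| = 51.00 eV.

51.00 eV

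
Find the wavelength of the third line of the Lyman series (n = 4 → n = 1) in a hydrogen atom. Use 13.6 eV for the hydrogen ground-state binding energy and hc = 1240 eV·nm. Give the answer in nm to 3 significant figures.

97.3 nm

The Lyman series terminates on n_f = 1; the third line has n_i = 1+3 = 4.
ΔE = 13.60 × (1/1² − 1/4²) = 12.75 eV.
λ = 1240 / 12.75 = 97.3 nm.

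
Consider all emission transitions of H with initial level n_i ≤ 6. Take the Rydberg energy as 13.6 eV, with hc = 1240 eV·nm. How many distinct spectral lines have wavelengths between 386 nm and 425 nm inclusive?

Enumerate all n_i → n_f pairs with 1 ≤ n_f < n_i ≤ 6 and compute λ = 1240 / [13.6·1·(1/n_f² − 1/n_i²)].
Lines falling in [386, 425] nm: 6→2 (410.3 nm).

1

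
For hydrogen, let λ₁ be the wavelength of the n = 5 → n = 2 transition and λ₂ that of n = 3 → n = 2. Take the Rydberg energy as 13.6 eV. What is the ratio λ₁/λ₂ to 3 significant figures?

0.661

λ ∝ 1/ΔE ∝ 1/(1/n_f² − 1/n_i²), and the Z² and hc factors cancel in the ratio.
λ₁/λ₂ = (1/2² − 1/3²)/(1/2² − 1/5²) = 0.1389/0.2100 = 0.661.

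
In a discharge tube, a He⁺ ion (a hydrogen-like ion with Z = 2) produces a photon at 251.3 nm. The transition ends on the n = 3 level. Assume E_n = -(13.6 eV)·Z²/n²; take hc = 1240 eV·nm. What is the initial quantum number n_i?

The photon energy is ΔE = hc/λ = 1240 / 251.3 = 4.934 eV.
With Z = 2, ΔE = 54.40 × (1/n_f² − 1/n_i²), so 1/n_f² − 1/n_i² = 0.09070.
With n_f = 3: 1/n_i² = 1/9 − 0.09070 = 0.02041, so n_i ≈ 7.00.

n_i = 7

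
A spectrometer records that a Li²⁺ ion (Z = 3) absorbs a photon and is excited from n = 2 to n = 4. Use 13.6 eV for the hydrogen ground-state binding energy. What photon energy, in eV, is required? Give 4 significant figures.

The Bohr energies scale as Z², so for Z = 3: E_n = −122.4/n² eV.
E_4 = −122.4/16 = −7.650 eV and E_2 = −122.4/4 = −30.60 eV.
The photon energy is |E_4 − E_2| = 22.95 eV.

22.95 eV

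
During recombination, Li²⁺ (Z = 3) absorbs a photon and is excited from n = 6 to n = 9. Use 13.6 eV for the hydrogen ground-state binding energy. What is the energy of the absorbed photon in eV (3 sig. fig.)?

The Bohr energies scale as Z², so for Z = 3: E_n = −122.4/n² eV.
E_9 = −122.4/81 = −1.511 eV and E_6 = −122.4/36 = −3.400 eV.
The photon energy is |E_9 − E_6| = 1.89 eV.

1.89 eV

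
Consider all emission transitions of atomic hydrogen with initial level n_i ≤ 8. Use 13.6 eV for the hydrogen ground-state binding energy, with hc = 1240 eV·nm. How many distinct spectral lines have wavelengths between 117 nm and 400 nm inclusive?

3

Enumerate all n_i → n_f pairs with 1 ≤ n_f < n_i ≤ 8 and compute λ = 1240 / [13.6·1·(1/n_f² − 1/n_i²)].
Lines falling in [117, 400] nm: 2→1 (121.6 nm), 8→2 (389.0 nm), 7→2 (397.1 nm).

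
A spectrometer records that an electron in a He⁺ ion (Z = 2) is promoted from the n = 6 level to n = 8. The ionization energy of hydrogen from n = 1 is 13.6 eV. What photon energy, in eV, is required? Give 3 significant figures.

The Bohr energies scale as Z², so for Z = 2: E_n = −54.40/n² eV.
E_8 = −54.40/64 = −0.8500 eV and E_6 = −54.40/36 = −1.511 eV.
The photon energy is |E_8 − E_6| = 0.661 eV.

0.661 eV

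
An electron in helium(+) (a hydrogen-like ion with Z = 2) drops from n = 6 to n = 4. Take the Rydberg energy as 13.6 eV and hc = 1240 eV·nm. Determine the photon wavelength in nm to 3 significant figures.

656 nm

For Z = 2 the level energies scale as Z², so the effective Rydberg energy is 13.6 × 4 = 54.40 eV.
ΔE = 54.40 × (1/4² − 1/6²) = 54.40 × 0.03472 = 1.889 eV.
λ = hc/ΔE = 1240 / 1.889 = 656 nm.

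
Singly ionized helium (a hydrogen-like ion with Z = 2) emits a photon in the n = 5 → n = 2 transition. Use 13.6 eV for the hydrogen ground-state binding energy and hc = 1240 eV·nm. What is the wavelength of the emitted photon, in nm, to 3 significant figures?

109 nm

For Z = 2 the level energies scale as Z², so the effective Rydberg energy is 13.6 × 4 = 54.40 eV.
ΔE = 54.40 × (1/2² − 1/5²) = 54.40 × 0.2100 = 11.42 eV.
λ = hc/ΔE = 1240 / 11.42 = 109 nm.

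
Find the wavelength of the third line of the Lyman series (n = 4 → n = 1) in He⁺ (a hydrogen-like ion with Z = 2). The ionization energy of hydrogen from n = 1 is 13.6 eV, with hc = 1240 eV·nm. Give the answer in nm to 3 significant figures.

The Lyman series terminates on n_f = 1; the third line has n_i = 1+3 = 4.
ΔE = 54.40 × (1/1² − 1/4²) = 51.00 eV.
λ = 1240 / 51.00 = 24.3 nm.

24.3 nm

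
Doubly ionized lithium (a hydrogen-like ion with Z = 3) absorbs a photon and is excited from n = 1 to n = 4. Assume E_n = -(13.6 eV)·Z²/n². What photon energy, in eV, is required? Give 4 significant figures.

114.8 eV

The Bohr energies scale as Z², so for Z = 3: E_n = −122.4/n² eV.
E_4 = −122.4/16 = −7.650 eV and E_1 = −122.4/1 = −122.4 eV.
The photon energy is |E_4 − E_1| = 114.8 eV.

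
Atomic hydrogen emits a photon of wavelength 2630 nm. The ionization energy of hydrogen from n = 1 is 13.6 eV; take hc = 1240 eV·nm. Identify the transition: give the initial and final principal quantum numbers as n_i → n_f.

The photon energy is ΔE = hc/λ = 1240 / 2630 = 0.4715 eV.
With Z = 1, ΔE = 13.60 × (1/n_f² − 1/n_i²), so 1/n_f² − 1/n_i² = 0.03467.
Trying n_f = 4 gives 1/n_i² = 0.02783, i.e. n_i ≈ 6; this pair matches.

n_i = 6, n_f = 4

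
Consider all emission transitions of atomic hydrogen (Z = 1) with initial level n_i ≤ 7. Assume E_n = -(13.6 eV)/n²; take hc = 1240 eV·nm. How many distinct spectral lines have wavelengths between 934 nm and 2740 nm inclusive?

6

Enumerate all n_i → n_f pairs with 1 ≤ n_f < n_i ≤ 7 and compute λ = 1240 / [13.6·1·(1/n_f² − 1/n_i²)].
Lines falling in [934, 2740] nm: 7→3 (1005 nm), 6→3 (1094 nm), 5→3 (1282 nm), 4→3 (1876 nm), 7→4 (2166 nm), 6→4 (2626 nm).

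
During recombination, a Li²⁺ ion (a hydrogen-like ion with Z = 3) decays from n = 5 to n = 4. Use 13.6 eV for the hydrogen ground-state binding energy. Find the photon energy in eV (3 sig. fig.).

2.75 eV

The Bohr energies scale as Z², so for Z = 3: E_n = −122.4/n² eV.
E_5 = −122.4/25 = −4.896 eV and E_4 = −122.4/16 = −7.650 eV.
The photon energy is |E_5 − E_4| = 2.75 eV.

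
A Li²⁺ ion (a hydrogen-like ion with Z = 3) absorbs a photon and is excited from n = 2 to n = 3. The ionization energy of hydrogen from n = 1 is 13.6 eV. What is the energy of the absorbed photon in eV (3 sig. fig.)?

17.0 eV

The Bohr energies scale as Z², so for Z = 3: E_n = −122.4/n² eV.
E_3 = −122.4/9 = −13.60 eV and E_2 = −122.4/4 = −30.60 eV.
The photon energy is |E_3 − E_2| = 17.0 eV.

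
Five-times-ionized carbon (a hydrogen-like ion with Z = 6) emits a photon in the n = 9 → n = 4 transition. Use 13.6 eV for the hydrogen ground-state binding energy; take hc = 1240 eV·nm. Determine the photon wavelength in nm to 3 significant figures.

For Z = 6 the level energies scale as Z², so the effective Rydberg energy is 13.6 × 36 = 489.6 eV.
ΔE = 489.6 × (1/4² − 1/9²) = 489.6 × 0.05015 = 24.56 eV.
λ = hc/ΔE = 1240 / 24.56 = 50.5 nm.

50.5 nm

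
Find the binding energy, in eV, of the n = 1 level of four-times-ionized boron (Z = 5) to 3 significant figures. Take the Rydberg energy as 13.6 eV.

E_n = −13.6 Z²/n² = −340.0/n² eV for Z = 5.
E_1 = −340.0/1 = −340 eV, so ionization (to E = 0) requires 340 eV.

340 eV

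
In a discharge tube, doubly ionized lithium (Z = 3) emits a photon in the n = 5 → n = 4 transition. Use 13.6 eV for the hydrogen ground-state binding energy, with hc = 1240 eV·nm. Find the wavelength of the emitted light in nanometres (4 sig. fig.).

For Z = 3 the level energies scale as Z², so the effective Rydberg energy is 13.6 × 9 = 122.4 eV.
ΔE = 122.4 × (1/4² − 1/5²) = 122.4 × 0.02250 = 2.754 eV.
λ = hc/ΔE = 1240 / 2.754 = 450.3 nm.

450.3 nm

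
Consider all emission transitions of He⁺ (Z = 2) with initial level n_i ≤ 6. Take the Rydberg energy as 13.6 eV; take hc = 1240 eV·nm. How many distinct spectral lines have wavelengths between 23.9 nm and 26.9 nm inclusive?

2

Enumerate all n_i → n_f pairs with 1 ≤ n_f < n_i ≤ 6 and compute λ = 1240 / [13.6·4·(1/n_f² − 1/n_i²)].
Lines falling in [23.9, 26.9] nm: 4→1 (24.31 nm), 3→1 (25.64 nm).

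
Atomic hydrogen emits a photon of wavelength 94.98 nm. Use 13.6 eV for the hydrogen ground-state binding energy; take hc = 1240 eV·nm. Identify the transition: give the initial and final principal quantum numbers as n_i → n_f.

n_i = 5, n_f = 1

The photon energy is ΔE = hc/λ = 1240 / 94.98 = 13.06 eV.
With Z = 1, ΔE = 13.60 × (1/n_f² − 1/n_i²), so 1/n_f² − 1/n_i² = 0.9600.
Trying n_f = 1 gives 1/n_i² = 0.04005, i.e. n_i ≈ 5; this pair matches.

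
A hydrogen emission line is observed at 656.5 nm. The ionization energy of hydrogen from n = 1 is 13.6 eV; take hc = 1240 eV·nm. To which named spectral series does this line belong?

ΔE = 1240/656.5 = 1.889 eV.
This matches 13.6 × (1/2² − 1/3²), so n_f = 2: the Balmer series.

Balmer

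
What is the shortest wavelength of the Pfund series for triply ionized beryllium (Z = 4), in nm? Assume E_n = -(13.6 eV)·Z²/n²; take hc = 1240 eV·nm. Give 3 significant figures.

The Pfund series has lower level n_f = 5; the series limit corresponds to n_i → ∞.
ΔE_max = 13.6 × 16 / 5² = 8.704 eV.
λ_min = 1240 / 8.704 = 142 nm.

142 nm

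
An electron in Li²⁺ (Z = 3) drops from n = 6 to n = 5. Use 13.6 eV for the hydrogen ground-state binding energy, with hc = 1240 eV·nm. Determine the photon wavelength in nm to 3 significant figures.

For Z = 3 the level energies scale as Z², so the effective Rydberg energy is 13.6 × 9 = 122.4 eV.
ΔE = 122.4 × (1/5² − 1/6²) = 122.4 × 0.01222 = 1.496 eV.
λ = hc/ΔE = 1240 / 1.496 = 829 nm.

829 nm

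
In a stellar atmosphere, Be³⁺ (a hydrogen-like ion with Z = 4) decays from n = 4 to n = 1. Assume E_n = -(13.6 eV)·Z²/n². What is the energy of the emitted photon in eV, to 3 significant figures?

204 eV

The Bohr energies scale as Z², so for Z = 4: E_n = −217.6/n² eV.
E_4 = −217.6/16 = −13.60 eV and E_1 = −217.6/1 = −217.6 eV.
The photon energy is |E_4 − E_1| = 204 eV.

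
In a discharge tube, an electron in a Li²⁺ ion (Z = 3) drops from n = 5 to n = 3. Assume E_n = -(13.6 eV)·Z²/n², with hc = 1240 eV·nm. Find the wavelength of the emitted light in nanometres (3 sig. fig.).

142 nm

For Z = 3 the level energies scale as Z², so the effective Rydberg energy is 13.6 × 9 = 122.4 eV.
ΔE = 122.4 × (1/3² − 1/5²) = 122.4 × 0.07111 = 8.704 eV.
λ = hc/ΔE = 1240 / 8.704 = 142 nm.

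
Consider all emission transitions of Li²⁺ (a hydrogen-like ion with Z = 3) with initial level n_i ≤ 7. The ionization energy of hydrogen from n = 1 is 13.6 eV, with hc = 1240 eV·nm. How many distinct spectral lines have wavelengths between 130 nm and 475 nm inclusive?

Enumerate all n_i → n_f pairs with 1 ≤ n_f < n_i ≤ 7 and compute λ = 1240 / [13.6·9·(1/n_f² − 1/n_i²)].
Lines falling in [130, 475] nm: 5→3 (142.5 nm), 4→3 (208.4 nm), 7→4 (240.7 nm), 6→4 (291.8 nm), 5→4 (450.3 nm).

5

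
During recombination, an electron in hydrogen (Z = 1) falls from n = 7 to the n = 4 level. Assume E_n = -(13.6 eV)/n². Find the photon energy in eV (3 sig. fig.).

E_7 = −13.60/49 = −0.2776 eV and E_4 = −13.60/16 = −0.8500 eV.
The photon energy is |E_7 − E_4| = 0.572 eV.

0.572 eV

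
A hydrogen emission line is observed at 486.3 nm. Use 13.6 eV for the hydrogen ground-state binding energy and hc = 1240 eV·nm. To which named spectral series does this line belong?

Balmer

ΔE = 1240/486.3 = 2.550 eV.
This matches 13.6 × (1/2² − 1/4²), so n_f = 2: the Balmer series.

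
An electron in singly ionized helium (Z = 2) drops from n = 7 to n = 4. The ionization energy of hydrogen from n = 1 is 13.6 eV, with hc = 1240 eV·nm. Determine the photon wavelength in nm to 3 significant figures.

542 nm

For Z = 2 the level energies scale as Z², so the effective Rydberg energy is 13.6 × 4 = 54.40 eV.
ΔE = 54.40 × (1/4² − 1/7²) = 54.40 × 0.04209 = 2.290 eV.
λ = hc/ΔE = 1240 / 2.290 = 542 nm.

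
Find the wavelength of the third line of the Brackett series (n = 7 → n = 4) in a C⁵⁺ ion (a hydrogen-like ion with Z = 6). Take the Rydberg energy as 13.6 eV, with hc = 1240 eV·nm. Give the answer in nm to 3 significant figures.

The Brackett series terminates on n_f = 4; the third line has n_i = 4+3 = 7.
ΔE = 489.6 × (1/4² − 1/7²) = 20.61 eV.
λ = 1240 / 20.61 = 60.2 nm.

60.2 nm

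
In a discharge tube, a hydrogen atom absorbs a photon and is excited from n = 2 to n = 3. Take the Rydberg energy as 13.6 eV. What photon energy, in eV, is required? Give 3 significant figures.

E_3 = −13.60/9 = −1.511 eV and E_2 = −13.60/4 = −3.400 eV.
The photon energy is |E_3 − E_2| = 1.89 eV.

1.89 eV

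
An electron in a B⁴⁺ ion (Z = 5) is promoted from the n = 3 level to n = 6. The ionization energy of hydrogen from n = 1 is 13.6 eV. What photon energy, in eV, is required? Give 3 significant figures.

28.3 eV

The Bohr energies scale as Z², so for Z = 5: E_n = −340.0/n² eV.
E_6 = −340.0/36 = −9.444 eV and E_3 = −340.0/9 = −37.78 eV.
The photon energy is |E_6 − E_3| = 28.3 eV.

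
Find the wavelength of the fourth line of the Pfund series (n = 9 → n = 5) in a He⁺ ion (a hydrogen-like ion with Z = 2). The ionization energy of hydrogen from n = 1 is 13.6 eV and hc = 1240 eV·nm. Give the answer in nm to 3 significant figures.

The Pfund series terminates on n_f = 5; the fourth line has n_i = 5+4 = 9.
ΔE = 54.40 × (1/5² − 1/9²) = 1.504 eV.
λ = 1240 / 1.504 = 824 nm.

824 nm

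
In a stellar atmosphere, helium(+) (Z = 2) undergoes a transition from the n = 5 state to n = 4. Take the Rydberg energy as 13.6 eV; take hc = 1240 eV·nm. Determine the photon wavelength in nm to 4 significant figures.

For Z = 2 the level energies scale as Z², so the effective Rydberg energy is 13.6 × 4 = 54.40 eV.
ΔE = 54.40 × (1/4² − 1/5²) = 54.40 × 0.02250 = 1.224 eV.
λ = hc/ΔE = 1240 / 1.224 = 1013 nm.

1013 nm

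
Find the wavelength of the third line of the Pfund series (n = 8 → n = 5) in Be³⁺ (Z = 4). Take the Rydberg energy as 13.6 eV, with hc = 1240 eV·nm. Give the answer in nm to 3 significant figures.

234 nm

The Pfund series terminates on n_f = 5; the third line has n_i = 5+3 = 8.
ΔE = 217.6 × (1/5² − 1/8²) = 5.304 eV.
λ = 1240 / 5.304 = 234 nm.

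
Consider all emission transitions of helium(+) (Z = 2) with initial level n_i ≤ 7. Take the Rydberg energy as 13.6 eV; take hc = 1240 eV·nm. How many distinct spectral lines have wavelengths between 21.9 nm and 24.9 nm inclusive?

4

Enumerate all n_i → n_f pairs with 1 ≤ n_f < n_i ≤ 7 and compute λ = 1240 / [13.6·4·(1/n_f² − 1/n_i²)].
Lines falling in [21.9, 24.9] nm: 7→1 (23.27 nm), 6→1 (23.45 nm), 5→1 (23.74 nm), 4→1 (24.31 nm).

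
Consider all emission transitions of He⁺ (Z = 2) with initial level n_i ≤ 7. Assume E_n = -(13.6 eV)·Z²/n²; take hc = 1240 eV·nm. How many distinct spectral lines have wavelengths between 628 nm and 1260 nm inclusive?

3

Enumerate all n_i → n_f pairs with 1 ≤ n_f < n_i ≤ 7 and compute λ = 1240 / [13.6·4·(1/n_f² − 1/n_i²)].
Lines falling in [628, 1260] nm: 6→4 (656.5 nm), 5→4 (1013 nm), 7→5 (1163 nm).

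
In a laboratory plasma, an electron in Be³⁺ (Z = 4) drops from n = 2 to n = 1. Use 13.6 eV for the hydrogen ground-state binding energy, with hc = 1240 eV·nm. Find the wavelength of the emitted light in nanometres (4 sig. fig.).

7.598 nm

For Z = 4 the level energies scale as Z², so the effective Rydberg energy is 13.6 × 16 = 217.6 eV.
ΔE = 217.6 × (1/1² − 1/2²) = 217.6 × 0.7500 = 163.2 eV.
λ = hc/ΔE = 1240 / 163.2 = 7.598 nm.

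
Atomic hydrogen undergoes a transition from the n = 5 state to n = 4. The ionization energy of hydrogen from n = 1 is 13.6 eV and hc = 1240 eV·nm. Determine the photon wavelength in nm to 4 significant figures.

4052 nm

ΔE = 13.60 × (1/4² − 1/5²) = 13.60 × 0.02250 = 0.3060 eV.
λ = hc/ΔE = 1240 / 0.3060 = 4052 nm.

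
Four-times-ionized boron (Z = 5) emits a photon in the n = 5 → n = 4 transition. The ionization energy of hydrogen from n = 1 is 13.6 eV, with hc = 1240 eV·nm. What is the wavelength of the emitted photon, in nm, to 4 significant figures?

162.1 nm

For Z = 5 the level energies scale as Z², so the effective Rydberg energy is 13.6 × 25 = 340.0 eV.
ΔE = 340.0 × (1/4² − 1/5²) = 340.0 × 0.02250 = 7.650 eV.
λ = hc/ΔE = 1240 / 7.650 = 162.1 nm.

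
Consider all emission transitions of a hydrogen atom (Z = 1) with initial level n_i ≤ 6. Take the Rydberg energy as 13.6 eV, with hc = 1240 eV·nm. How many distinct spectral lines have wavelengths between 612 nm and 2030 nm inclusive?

4

Enumerate all n_i → n_f pairs with 1 ≤ n_f < n_i ≤ 6 and compute λ = 1240 / [13.6·1·(1/n_f² − 1/n_i²)].
Lines falling in [612, 2030] nm: 3→2 (656.5 nm), 6→3 (1094 nm), 5→3 (1282 nm), 4→3 (1876 nm).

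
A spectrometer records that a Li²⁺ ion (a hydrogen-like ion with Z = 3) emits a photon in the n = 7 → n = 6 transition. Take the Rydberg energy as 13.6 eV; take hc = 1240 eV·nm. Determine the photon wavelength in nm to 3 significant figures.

1370 nm

For Z = 3 the level energies scale as Z², so the effective Rydberg energy is 13.6 × 9 = 122.4 eV.
ΔE = 122.4 × (1/6² − 1/7²) = 122.4 × 0.007370 = 0.9020 eV.
λ = hc/ΔE = 1240 / 0.9020 = 1370 nm.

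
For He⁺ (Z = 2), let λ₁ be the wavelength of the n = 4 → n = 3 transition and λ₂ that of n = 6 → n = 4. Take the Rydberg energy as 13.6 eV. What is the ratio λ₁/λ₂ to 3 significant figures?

λ ∝ 1/ΔE ∝ 1/(1/n_f² − 1/n_i²), and the Z² and hc factors cancel in the ratio.
λ₁/λ₂ = (1/4² − 1/6²)/(1/3² − 1/4²) = 0.03472/0.04861 = 0.714.

0.714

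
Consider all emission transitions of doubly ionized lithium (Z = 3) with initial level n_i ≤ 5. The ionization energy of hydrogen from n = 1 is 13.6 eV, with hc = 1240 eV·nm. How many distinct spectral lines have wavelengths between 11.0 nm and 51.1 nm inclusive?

3

Enumerate all n_i → n_f pairs with 1 ≤ n_f < n_i ≤ 5 and compute λ = 1240 / [13.6·9·(1/n_f² − 1/n_i²)].
Lines falling in [11.0, 51.1] nm: 3→1 (11.40 nm), 2→1 (13.51 nm), 5→2 (48.24 nm).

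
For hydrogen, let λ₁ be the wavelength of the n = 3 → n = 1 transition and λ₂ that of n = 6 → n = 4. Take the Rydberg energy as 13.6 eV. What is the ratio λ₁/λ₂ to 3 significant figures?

λ ∝ 1/ΔE ∝ 1/(1/n_f² − 1/n_i²), and the Z² and hc factors cancel in the ratio.
λ₁/λ₂ = (1/4² − 1/6²)/(1/1² − 1/3²) = 0.03472/0.8889 = 0.0391.

0.0391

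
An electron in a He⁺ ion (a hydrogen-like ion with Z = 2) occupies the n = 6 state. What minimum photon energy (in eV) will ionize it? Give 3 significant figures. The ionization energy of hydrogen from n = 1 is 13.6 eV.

E_n = −13.6 Z²/n² = −54.40/n² eV for Z = 2.
E_6 = −54.40/36 = −1.51 eV, so ionization (to E = 0) requires 1.51 eV.

1.51 eV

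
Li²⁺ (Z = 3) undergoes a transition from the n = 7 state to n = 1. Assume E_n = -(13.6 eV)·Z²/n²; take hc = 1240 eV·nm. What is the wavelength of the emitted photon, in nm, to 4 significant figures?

10.34 nm

For Z = 3 the level energies scale as Z², so the effective Rydberg energy is 13.6 × 9 = 122.4 eV.
ΔE = 122.4 × (1/1² − 1/7²) = 122.4 × 0.9796 = 119.9 eV.
λ = hc/ΔE = 1240 / 119.9 = 10.34 nm.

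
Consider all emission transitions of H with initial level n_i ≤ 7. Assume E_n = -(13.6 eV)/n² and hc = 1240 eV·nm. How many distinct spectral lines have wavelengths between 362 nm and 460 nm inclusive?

Enumerate all n_i → n_f pairs with 1 ≤ n_f < n_i ≤ 7 and compute λ = 1240 / [13.6·1·(1/n_f² − 1/n_i²)].
Lines falling in [362, 460] nm: 7→2 (397.1 nm), 6→2 (410.3 nm), 5→2 (434.2 nm).

3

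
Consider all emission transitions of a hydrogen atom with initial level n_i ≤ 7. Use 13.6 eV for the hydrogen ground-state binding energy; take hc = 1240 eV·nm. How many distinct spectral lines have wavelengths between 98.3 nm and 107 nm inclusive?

1

Enumerate all n_i → n_f pairs with 1 ≤ n_f < n_i ≤ 7 and compute λ = 1240 / [13.6·1·(1/n_f² − 1/n_i²)].
Lines falling in [98.3, 107] nm: 3→1 (102.6 nm).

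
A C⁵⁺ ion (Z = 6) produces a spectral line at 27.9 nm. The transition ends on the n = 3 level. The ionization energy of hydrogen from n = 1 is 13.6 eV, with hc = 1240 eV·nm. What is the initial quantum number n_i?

The photon energy is ΔE = hc/λ = 1240 / 27.9 = 44.44 eV.
With Z = 6, ΔE = 489.6 × (1/n_f² − 1/n_i²), so 1/n_f² − 1/n_i² = 0.09078.
With n_f = 3: 1/n_i² = 1/9 − 0.09078 = 0.02033, so n_i ≈ 7.01.

n_i = 7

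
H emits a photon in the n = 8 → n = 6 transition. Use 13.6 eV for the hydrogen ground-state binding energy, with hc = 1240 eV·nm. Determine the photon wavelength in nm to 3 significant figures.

ΔE = 13.60 × (1/6² − 1/8²) = 13.60 × 0.01215 = 0.1653 eV.
λ = hc/ΔE = 1240 / 0.1653 = 7500 nm.

7500 nm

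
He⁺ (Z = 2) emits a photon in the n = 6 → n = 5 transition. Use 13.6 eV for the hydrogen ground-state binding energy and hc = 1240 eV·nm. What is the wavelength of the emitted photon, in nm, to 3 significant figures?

1860 nm

For Z = 2 the level energies scale as Z², so the effective Rydberg energy is 13.6 × 4 = 54.40 eV.
ΔE = 54.40 × (1/5² − 1/6²) = 54.40 × 0.01222 = 0.6649 eV.
λ = hc/ΔE = 1240 / 0.6649 = 1860 nm.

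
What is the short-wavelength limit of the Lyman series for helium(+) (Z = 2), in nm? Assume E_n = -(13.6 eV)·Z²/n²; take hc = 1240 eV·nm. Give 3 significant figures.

22.8 nm

The Lyman series has lower level n_f = 1; the series limit corresponds to n_i → ∞.
ΔE_max = 13.6 × 4 / 1² = 54.40 eV.
λ_min = 1240 / 54.40 = 22.8 nm.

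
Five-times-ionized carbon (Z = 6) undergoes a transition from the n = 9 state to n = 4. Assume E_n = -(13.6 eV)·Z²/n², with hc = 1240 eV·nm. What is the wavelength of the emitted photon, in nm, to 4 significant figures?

50.50 nm

For Z = 6 the level energies scale as Z², so the effective Rydberg energy is 13.6 × 36 = 489.6 eV.
ΔE = 489.6 × (1/4² − 1/9²) = 489.6 × 0.05015 = 24.56 eV.
λ = hc/ΔE = 1240 / 24.56 = 50.50 nm.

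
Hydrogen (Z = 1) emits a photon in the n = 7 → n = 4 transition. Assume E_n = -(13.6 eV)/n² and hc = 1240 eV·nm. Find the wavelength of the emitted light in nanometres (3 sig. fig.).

ΔE = 13.60 × (1/4² − 1/7²) = 13.60 × 0.04209 = 0.5724 eV.
λ = hc/ΔE = 1240 / 0.5724 = 2170 nm.

2170 nm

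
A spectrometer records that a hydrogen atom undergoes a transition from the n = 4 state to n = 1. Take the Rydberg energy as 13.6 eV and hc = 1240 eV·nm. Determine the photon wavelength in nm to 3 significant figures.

97.3 nm

ΔE = 13.60 × (1/1² − 1/4²) = 13.60 × 0.9375 = 12.75 eV.
λ = hc/ΔE = 1240 / 12.75 = 97.3 nm.
This line belongs to the Lyman series.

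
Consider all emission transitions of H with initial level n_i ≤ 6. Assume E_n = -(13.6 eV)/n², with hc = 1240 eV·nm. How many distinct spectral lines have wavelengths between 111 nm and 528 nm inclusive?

Enumerate all n_i → n_f pairs with 1 ≤ n_f < n_i ≤ 6 and compute λ = 1240 / [13.6·1·(1/n_f² − 1/n_i²)].
Lines falling in [111, 528] nm: 2→1 (121.6 nm), 6→2 (410.3 nm), 5→2 (434.2 nm), 4→2 (486.3 nm).

4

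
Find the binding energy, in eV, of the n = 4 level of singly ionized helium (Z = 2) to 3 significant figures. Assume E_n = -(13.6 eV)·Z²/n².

E_n = −13.6 Z²/n² = −54.40/n² eV for Z = 2.
E_4 = −54.40/16 = −3.40 eV, so ionization (to E = 0) requires 3.40 eV.

3.40 eV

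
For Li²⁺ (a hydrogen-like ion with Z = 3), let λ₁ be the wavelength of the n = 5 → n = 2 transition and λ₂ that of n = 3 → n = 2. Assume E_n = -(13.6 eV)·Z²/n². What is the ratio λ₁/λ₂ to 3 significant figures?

λ ∝ 1/ΔE ∝ 1/(1/n_f² − 1/n_i²), and the Z² and hc factors cancel in the ratio.
λ₁/λ₂ = (1/2² − 1/3²)/(1/2² − 1/5²) = 0.1389/0.2100 = 0.661.

0.661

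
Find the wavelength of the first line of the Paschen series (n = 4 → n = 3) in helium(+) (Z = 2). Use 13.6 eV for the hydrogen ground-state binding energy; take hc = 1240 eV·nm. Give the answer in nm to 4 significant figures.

The Paschen series terminates on n_f = 3; the first line has n_i = 3+1 = 4.
ΔE = 54.40 × (1/3² − 1/4²) = 2.644 eV.
λ = 1240 / 2.644 = 468.9 nm.

468.9 nm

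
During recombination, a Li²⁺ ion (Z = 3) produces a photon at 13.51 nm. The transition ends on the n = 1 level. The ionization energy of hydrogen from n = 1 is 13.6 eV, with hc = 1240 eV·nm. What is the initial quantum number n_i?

n_i = 2

The photon energy is ΔE = hc/λ = 1240 / 13.51 = 91.78 eV.
With Z = 3, ΔE = 122.4 × (1/n_f² − 1/n_i²), so 1/n_f² − 1/n_i² = 0.7499.
With n_f = 1: 1/n_i² = 1/1 − 0.7499 = 0.2501, so n_i ≈ 2.00.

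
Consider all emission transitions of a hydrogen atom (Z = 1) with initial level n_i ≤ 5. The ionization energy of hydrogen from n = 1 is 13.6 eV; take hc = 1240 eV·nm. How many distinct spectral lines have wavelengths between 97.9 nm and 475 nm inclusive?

3

Enumerate all n_i → n_f pairs with 1 ≤ n_f < n_i ≤ 5 and compute λ = 1240 / [13.6·1·(1/n_f² − 1/n_i²)].
Lines falling in [97.9, 475] nm: 3→1 (102.6 nm), 2→1 (121.6 nm), 5→2 (434.2 nm).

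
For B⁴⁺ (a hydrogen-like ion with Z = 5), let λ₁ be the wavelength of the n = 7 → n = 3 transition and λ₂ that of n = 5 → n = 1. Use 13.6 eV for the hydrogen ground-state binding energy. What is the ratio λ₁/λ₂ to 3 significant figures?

λ ∝ 1/ΔE ∝ 1/(1/n_f² − 1/n_i²), and the Z² and hc factors cancel in the ratio.
λ₁/λ₂ = (1/1² − 1/5²)/(1/3² − 1/7²) = 0.9600/0.09070 = 10.6.

10.6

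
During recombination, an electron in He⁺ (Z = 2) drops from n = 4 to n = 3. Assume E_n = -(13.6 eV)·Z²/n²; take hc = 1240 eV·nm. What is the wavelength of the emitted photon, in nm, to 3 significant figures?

469 nm

For Z = 2 the level energies scale as Z², so the effective Rydberg energy is 13.6 × 4 = 54.40 eV.
ΔE = 54.40 × (1/3² − 1/4²) = 54.40 × 0.04861 = 2.644 eV.
λ = hc/ΔE = 1240 / 2.644 = 469 nm.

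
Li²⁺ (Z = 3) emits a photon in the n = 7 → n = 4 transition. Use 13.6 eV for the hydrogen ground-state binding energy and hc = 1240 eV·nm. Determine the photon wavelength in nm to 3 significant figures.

For Z = 3 the level energies scale as Z², so the effective Rydberg energy is 13.6 × 9 = 122.4 eV.
ΔE = 122.4 × (1/4² − 1/7²) = 122.4 × 0.04209 = 5.152 eV.
λ = hc/ΔE = 1240 / 5.152 = 241 nm.

241 nm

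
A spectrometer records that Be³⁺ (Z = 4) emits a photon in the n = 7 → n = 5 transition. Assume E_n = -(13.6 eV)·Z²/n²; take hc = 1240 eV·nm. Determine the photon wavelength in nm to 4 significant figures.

290.9 nm

For Z = 4 the level energies scale as Z², so the effective Rydberg energy is 13.6 × 16 = 217.6 eV.
ΔE = 217.6 × (1/5² − 1/7²) = 217.6 × 0.01959 = 4.263 eV.
λ = hc/ΔE = 1240 / 4.263 = 290.9 nm.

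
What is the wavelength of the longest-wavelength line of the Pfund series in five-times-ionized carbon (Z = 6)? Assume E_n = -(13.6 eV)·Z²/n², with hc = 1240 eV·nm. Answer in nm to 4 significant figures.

207.2 nm

The Pfund series terminates on n_f = 5; the first line has n_i = 5+1 = 6.
ΔE = 489.6 × (1/5² − 1/6²) = 5.984 eV.
λ = 1240 / 5.984 = 207.2 nm.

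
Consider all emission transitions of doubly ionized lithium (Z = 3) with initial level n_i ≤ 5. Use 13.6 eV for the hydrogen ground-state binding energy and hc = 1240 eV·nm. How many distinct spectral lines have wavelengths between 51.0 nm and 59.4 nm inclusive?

Enumerate all n_i → n_f pairs with 1 ≤ n_f < n_i ≤ 5 and compute λ = 1240 / [13.6·9·(1/n_f² − 1/n_i²)].
Lines falling in [51.0, 59.4] nm: 4→2 (54.03 nm).

1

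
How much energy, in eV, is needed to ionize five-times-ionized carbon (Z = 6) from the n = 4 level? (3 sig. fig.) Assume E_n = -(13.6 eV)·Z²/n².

E_n = −13.6 Z²/n² = −489.6/n² eV for Z = 6.
E_4 = −489.6/16 = −30.6 eV, so ionization (to E = 0) requires 30.6 eV.

30.6 eV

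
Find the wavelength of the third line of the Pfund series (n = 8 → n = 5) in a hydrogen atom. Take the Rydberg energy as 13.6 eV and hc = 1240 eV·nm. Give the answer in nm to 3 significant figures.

The Pfund series terminates on n_f = 5; the third line has n_i = 5+3 = 8.
ΔE = 13.60 × (1/5² − 1/8²) = 0.3315 eV.
λ = 1240 / 0.3315 = 3740 nm.

3740 nm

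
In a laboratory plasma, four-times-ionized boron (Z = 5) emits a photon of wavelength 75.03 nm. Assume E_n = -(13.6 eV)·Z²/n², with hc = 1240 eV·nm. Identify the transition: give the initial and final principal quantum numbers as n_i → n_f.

The photon energy is ΔE = hc/λ = 1240 / 75.03 = 16.53 eV.
With Z = 5, ΔE = 340.0 × (1/n_f² − 1/n_i²), so 1/n_f² − 1/n_i² = 0.04861.
Trying n_f = 3 gives 1/n_i² = 0.06250, i.e. n_i ≈ 4; this pair matches.

n_i = 4, n_f = 3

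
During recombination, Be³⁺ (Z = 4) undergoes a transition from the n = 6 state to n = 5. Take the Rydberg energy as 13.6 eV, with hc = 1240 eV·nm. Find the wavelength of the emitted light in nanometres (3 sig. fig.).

466 nm

For Z = 4 the level energies scale as Z², so the effective Rydberg energy is 13.6 × 16 = 217.6 eV.
ΔE = 217.6 × (1/5² − 1/6²) = 217.6 × 0.01222 = 2.660 eV.
λ = hc/ΔE = 1240 / 2.660 = 466 nm.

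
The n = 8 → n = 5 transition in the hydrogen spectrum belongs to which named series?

The series is set by the lower level: n_f = 5 is the Pfund series.

Pfund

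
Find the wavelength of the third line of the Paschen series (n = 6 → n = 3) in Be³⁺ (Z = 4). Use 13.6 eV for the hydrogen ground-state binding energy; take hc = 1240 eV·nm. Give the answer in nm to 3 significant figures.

The Paschen series terminates on n_f = 3; the third line has n_i = 3+3 = 6.
ΔE = 217.6 × (1/3² − 1/6²) = 18.13 eV.
λ = 1240 / 18.13 = 68.4 nm.

68.4 nm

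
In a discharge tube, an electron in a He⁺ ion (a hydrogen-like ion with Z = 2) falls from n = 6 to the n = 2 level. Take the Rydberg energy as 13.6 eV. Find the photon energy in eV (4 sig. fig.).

The Bohr energies scale as Z², so for Z = 2: E_n = −54.40/n² eV.
E_6 = −54.40/36 = −1.511 eV and E_2 = −54.40/4 = −13.60 eV.
The photon energy is |E_6 − E_2| = 12.09 eV.

12.09 eV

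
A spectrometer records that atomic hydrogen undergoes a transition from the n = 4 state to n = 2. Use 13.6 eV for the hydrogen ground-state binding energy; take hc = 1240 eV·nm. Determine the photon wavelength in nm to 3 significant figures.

ΔE = 13.60 × (1/2² − 1/4²) = 13.60 × 0.1875 = 2.550 eV.
λ = hc/ΔE = 1240 / 2.550 = 486 nm.

486 nm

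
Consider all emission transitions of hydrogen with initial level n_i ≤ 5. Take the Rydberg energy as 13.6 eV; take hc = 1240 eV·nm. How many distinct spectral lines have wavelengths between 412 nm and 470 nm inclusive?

Enumerate all n_i → n_f pairs with 1 ≤ n_f < n_i ≤ 5 and compute λ = 1240 / [13.6·1·(1/n_f² − 1/n_i²)].
Lines falling in [412, 470] nm: 5→2 (434.2 nm).

1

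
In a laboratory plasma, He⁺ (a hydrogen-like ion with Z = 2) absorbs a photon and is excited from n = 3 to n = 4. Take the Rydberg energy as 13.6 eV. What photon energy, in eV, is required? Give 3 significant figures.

The Bohr energies scale as Z², so for Z = 2: E_n = −54.40/n² eV.
E_4 = −54.40/16 = −3.400 eV and E_3 = −54.40/9 = −6.044 eV.
The photon energy is |E_4 − E_3| = 2.64 eV.

2.64 eV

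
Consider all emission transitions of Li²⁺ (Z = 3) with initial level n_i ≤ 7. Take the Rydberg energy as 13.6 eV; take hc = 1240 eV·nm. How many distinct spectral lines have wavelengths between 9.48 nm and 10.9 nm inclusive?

4

Enumerate all n_i → n_f pairs with 1 ≤ n_f < n_i ≤ 7 and compute λ = 1240 / [13.6·9·(1/n_f² − 1/n_i²)].
Lines falling in [9.48, 10.9] nm: 7→1 (10.34 nm), 6→1 (10.42 nm), 5→1 (10.55 nm), 4→1 (10.81 nm).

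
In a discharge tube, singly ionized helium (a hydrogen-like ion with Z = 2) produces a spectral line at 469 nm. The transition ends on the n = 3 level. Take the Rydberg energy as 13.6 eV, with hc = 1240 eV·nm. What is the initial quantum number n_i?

n_i = 4

The photon energy is ΔE = hc/λ = 1240 / 469 = 2.644 eV.
With Z = 2, ΔE = 54.40 × (1/n_f² − 1/n_i²), so 1/n_f² − 1/n_i² = 0.04860.
With n_f = 3: 1/n_i² = 1/9 − 0.04860 = 0.06251, so n_i ≈ 4.00.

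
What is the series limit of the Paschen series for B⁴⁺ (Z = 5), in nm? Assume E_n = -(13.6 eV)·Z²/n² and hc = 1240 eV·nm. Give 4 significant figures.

32.82 nm

The Paschen series has lower level n_f = 3; the series limit corresponds to n_i → ∞.
ΔE_max = 13.6 × 25 / 3² = 37.78 eV.
λ_min = 1240 / 37.78 = 32.82 nm.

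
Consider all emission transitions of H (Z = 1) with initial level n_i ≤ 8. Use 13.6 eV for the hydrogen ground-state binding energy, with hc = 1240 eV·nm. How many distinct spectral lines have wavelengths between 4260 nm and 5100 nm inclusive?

Enumerate all n_i → n_f pairs with 1 ≤ n_f < n_i ≤ 8 and compute λ = 1240 / [13.6·1·(1/n_f² − 1/n_i²)].
Lines falling in [4260, 5100] nm: 7→5 (4654 nm).

1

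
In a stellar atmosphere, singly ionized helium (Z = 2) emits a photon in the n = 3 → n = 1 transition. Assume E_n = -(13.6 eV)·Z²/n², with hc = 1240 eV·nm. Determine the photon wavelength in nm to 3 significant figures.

25.6 nm

For Z = 2 the level energies scale as Z², so the effective Rydberg energy is 13.6 × 4 = 54.40 eV.
ΔE = 54.40 × (1/1² − 1/3²) = 54.40 × 0.8889 = 48.36 eV.
λ = hc/ΔE = 1240 / 48.36 = 25.6 nm.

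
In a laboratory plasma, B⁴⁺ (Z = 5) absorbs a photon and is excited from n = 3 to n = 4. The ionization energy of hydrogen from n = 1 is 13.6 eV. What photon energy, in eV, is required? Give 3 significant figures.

The Bohr energies scale as Z², so for Z = 5: E_n = −340.0/n² eV.
E_4 = −340.0/16 = −21.25 eV and E_3 = −340.0/9 = −37.78 eV.
The photon energy is |E_4 − E_3| = 16.5 eV.

16.5 eV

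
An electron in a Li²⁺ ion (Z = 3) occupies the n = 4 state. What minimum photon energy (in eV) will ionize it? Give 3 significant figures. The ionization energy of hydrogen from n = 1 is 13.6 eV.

7.65 eV

E_n = −13.6 Z²/n² = −122.4/n² eV for Z = 3.
E_4 = −122.4/16 = −7.65 eV, so ionization (to E = 0) requires 7.65 eV.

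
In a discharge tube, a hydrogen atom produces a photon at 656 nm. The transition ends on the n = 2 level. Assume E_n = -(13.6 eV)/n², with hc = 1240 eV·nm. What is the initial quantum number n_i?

n_i = 3

The photon energy is ΔE = hc/λ = 1240 / 656 = 1.890 eV.
With Z = 1, ΔE = 13.60 × (1/n_f² − 1/n_i²), so 1/n_f² − 1/n_i² = 0.1390.
With n_f = 2: 1/n_i² = 1/4 − 0.1390 = 0.1110, so n_i ≈ 3.00.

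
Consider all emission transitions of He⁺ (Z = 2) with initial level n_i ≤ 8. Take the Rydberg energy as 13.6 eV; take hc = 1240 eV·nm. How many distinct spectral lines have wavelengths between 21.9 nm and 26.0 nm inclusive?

6

Enumerate all n_i → n_f pairs with 1 ≤ n_f < n_i ≤ 8 and compute λ = 1240 / [13.6·4·(1/n_f² − 1/n_i²)].
Lines falling in [21.9, 26.0] nm: 8→1 (23.16 nm), 7→1 (23.27 nm), 6→1 (23.45 nm), 5→1 (23.74 nm), 4→1 (24.31 nm), 3→1 (25.64 nm).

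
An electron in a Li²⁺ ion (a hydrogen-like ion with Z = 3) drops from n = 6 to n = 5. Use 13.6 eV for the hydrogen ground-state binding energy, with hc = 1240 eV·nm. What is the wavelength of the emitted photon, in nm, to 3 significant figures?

For Z = 3 the level energies scale as Z², so the effective Rydberg energy is 13.6 × 9 = 122.4 eV.
ΔE = 122.4 × (1/5² − 1/6²) = 122.4 × 0.01222 = 1.496 eV.
λ = hc/ΔE = 1240 / 1.496 = 829 nm.

829 nm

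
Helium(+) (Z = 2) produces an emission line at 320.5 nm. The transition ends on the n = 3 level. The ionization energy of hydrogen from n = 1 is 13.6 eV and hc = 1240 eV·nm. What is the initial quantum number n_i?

The photon energy is ΔE = hc/λ = 1240 / 320.5 = 3.869 eV.
With Z = 2, ΔE = 54.40 × (1/n_f² − 1/n_i²), so 1/n_f² − 1/n_i² = 0.07112.
With n_f = 3: 1/n_i² = 1/9 − 0.07112 = 0.03999, so n_i ≈ 5.00.

n_i = 5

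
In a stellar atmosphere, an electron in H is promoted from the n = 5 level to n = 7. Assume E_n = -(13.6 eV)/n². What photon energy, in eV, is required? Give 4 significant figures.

0.2664 eV

E_7 = −13.60/49 = −0.2776 eV and E_5 = −13.60/25 = −0.5440 eV.
The photon energy is |E_7 − E_5| = 0.2664 eV.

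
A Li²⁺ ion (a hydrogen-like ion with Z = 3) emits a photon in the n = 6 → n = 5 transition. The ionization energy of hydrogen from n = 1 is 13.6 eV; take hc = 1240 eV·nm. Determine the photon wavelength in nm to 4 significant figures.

828.9 nm

For Z = 3 the level energies scale as Z², so the effective Rydberg energy is 13.6 × 9 = 122.4 eV.
ΔE = 122.4 × (1/5² − 1/6²) = 122.4 × 0.01222 = 1.496 eV.
λ = hc/ΔE = 1240 / 1.496 = 828.9 nm.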